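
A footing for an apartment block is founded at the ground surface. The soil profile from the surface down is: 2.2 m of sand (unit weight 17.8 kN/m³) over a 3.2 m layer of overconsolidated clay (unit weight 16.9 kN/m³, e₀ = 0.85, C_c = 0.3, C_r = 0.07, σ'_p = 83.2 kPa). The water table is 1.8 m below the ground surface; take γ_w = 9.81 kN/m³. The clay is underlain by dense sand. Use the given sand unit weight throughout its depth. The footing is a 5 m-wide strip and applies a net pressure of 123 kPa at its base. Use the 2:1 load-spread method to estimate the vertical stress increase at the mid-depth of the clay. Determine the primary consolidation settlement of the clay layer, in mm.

S_c ≈ 106 mm

Mid-depth of clay below the ground surface: z = 2.2 + 3.2/2 = 3.8 m.
Total vertical stress at mid-clay: σ_v = 17.8×2.2 + 16.9×1.6 = 66.2 kPa.
Pore pressure: u = 9.81×(3.8 − 1.8) = 19.62 kPa.
Initial effective stress: σ'_0 = σ_v − u = 66.2 − 19.62 = 46.58 kPa.
Stress increase at mid-clay by the 2:1 spreading method:
Δσ = qB/(B+z) = 123×5/(5+3.8) = 69.886 kPa
Final effective stress: σ'_f = 46.58 + 69.886 = 116.47 kPa.
σ'_f = 116.47 > σ'_p = 83.2 kPa, so the stress path crosses the preconsolidation pressure — recompression up to σ'_p, then virgin compression beyond:
S_c = H/(1+e₀)·[C_r·log₁₀(σ'_p/σ'_0) + C_c·log₁₀(σ'_f/σ'_p)]
    = 3.2/1.85 × [0.07×log₁₀(83.2/46.58) + 0.3×log₁₀(116.47/83.2)]
    = 1.7297 × [0.017635 + 0.043827] = 0.1063 m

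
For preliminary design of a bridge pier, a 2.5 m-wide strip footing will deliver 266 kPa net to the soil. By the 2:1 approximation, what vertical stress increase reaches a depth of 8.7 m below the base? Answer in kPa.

By the 2:1 method the load spreads at 1 horizontal : 2 vertical, so at depth z the loaded area has grown by z in each plan dimension:
Δσ = qB/(B+z) = 266×2.5/(2.5+8.7) = 59.375 kPa

Δσ_z ≈ 59.4 kPa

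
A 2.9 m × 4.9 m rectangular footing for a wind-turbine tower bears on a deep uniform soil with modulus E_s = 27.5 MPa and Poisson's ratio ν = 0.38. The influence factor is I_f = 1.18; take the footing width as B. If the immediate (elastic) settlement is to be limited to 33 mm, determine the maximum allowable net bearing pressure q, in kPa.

q ≈ 310 kPa

E_s = 27.5 MPa = 27500 kPa.
S_e = q·B·(1−ν²)/E_s · I_f  ⇒  q = S_e·E_s / (B·(1−ν²)·I_f).
q = 0.033 × 27500 / (2.9 × 0.8556 × 1.18) = 310 kPa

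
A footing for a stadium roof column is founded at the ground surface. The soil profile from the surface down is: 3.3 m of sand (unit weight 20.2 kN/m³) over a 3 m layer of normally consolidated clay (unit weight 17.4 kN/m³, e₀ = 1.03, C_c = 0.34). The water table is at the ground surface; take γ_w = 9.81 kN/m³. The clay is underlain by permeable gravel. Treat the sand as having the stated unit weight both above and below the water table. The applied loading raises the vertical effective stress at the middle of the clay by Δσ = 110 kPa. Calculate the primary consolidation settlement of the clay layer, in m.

S_c ≈ 0.268 m

Mid-depth of clay below the ground surface: z = 3.3 + 3/2 = 4.8 m.
Total vertical stress at mid-clay: σ_v = 20.2×3.3 + 17.4×1.5 = 92.76 kPa.
Pore pressure: u = 9.81×(4.8 − 0) = 47.088 kPa.
Initial effective stress: σ'_0 = σ_v − u = 92.76 − 47.088 = 45.672 kPa.
Final effective stress: σ'_f = σ'_0 + Δσ = 45.672 + 110 = 155.67 kPa.
Normally consolidated clay, so the full stress increment lies on the virgin compression line:
S_c = C_c·H/(1+e₀)·log₁₀(σ'_f/σ'_0) = 0.34×3/(1+1.03)×log₁₀(155.67/45.672)
    = 0.50246 × 0.53255 = 0.2676 m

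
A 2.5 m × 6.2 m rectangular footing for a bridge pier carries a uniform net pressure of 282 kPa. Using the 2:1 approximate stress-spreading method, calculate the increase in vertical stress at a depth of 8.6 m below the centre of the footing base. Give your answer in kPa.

By the 2:1 method the load spreads at 1 horizontal : 2 vertical, so at depth z the loaded area has grown by z in each plan dimension:
Δσ = qBL/((B+z)(L+z)) = 282×2.5×6.2/((2.5+8.6)(6.2+8.6)) = 26.607 kPa

Δσ_z ≈ 26.6 kPa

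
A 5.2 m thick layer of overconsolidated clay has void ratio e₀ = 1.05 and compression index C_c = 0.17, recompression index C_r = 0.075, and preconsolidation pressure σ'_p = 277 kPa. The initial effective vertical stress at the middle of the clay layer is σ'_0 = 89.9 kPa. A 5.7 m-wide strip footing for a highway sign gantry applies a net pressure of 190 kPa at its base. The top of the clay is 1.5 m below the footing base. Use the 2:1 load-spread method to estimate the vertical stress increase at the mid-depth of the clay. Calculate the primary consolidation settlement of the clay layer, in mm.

S_c ≈ 66.2 mm

Mid-depth of clay below the footing base: z = 1.5 + 5.2/2 = 4.1 m.
Stress increase at mid-clay by the 2:1 spreading method:
Δσ = qB/(B+z) = 190×5.7/(5.7+4.1) = 110.51 kPa
Final effective stress: σ'_f = 89.9 + 110.51 = 200.41 kPa.
σ'_f = 200.41 ≤ σ'_p = 277 kPa, so the clay remains overconsolidated and only the recompression index applies:
S_c = C_r·H/(1+e₀)·log₁₀(σ'_f/σ'_0) = 0.075×5.2/2.05×log₁₀(200.41/89.9)
    = 0.19024 × 0.34816 = 0.06624 m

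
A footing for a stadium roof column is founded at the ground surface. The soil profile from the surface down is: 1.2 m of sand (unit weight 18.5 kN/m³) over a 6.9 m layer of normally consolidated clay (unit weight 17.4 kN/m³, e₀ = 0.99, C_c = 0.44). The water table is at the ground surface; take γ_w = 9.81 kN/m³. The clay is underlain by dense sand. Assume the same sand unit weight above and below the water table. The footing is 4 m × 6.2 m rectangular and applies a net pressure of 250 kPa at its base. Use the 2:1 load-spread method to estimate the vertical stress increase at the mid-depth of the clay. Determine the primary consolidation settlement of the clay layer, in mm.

S_c ≈ 683 mm

Mid-depth of clay below the ground surface: z = 1.2 + 6.9/2 = 4.65 m.
Total vertical stress at mid-clay: σ_v = 18.5×1.2 + 17.4×3.45 = 82.23 kPa.
Pore pressure: u = 9.81×(4.65 − 0) = 45.617 kPa.
Initial effective stress: σ'_0 = σ_v − u = 82.23 − 45.617 = 36.613 kPa.
Stress increase at mid-clay by the 2:1 spreading method:
Δσ = qBL/((B+z)(L+z)) = 250×4×6.2/((4+4.65)(6.2+4.65)) = 66.061 kPa
Final effective stress: σ'_f = σ'_0 + Δσ = 36.613 + 66.061 = 102.67 kPa.
Normally consolidated clay, so the full stress increment lies on the virgin compression line:
S_c = C_c·H/(1+e₀)·log₁₀(σ'_f/σ'_0) = 0.44×6.9/(1+0.99)×log₁₀(102.67/36.613)
    = 1.5256 × 0.44781 = 0.6832 m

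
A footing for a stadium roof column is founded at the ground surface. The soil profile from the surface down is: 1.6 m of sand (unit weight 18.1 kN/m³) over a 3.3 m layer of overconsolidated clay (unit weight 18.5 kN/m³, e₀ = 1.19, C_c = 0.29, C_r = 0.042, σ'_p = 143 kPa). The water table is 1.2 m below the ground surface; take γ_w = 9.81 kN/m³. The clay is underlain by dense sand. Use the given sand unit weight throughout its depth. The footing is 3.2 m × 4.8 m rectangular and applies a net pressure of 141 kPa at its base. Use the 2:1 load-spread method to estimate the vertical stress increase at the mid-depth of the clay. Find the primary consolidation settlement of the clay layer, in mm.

S_c ≈ 19.9 mm

Mid-depth of clay below the ground surface: z = 1.6 + 3.3/2 = 3.25 m.
Total vertical stress at mid-clay: σ_v = 18.1×1.6 + 18.5×1.65 = 59.485 kPa.
Pore pressure: u = 9.81×(3.25 − 1.2) = 20.11 kPa.
Initial effective stress: σ'_0 = σ_v − u = 59.485 − 20.11 = 39.375 kPa.
Stress increase at mid-clay by the 2:1 spreading method:
Δσ = qBL/((B+z)(L+z)) = 141×3.2×4.8/((3.2+3.25)(4.8+3.25)) = 41.711 kPa
Final effective stress: σ'_f = 39.375 + 41.711 = 81.086 kPa.
σ'_f = 81.086 ≤ σ'_p = 143 kPa, so the clay remains overconsolidated and only the recompression index applies:
S_c = C_r·H/(1+e₀)·log₁₀(σ'_f/σ'_0) = 0.042×3.3/2.19×log₁₀(81.086/39.375)
    = 0.063286 × 0.31373 = 0.01985 m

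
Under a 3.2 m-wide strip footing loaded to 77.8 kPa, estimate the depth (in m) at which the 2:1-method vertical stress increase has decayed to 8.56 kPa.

z ≈ 25.9 m

2:1 spreading — at depth z the loaded area has grown by z in each plan dimension:
qB/(B+z) = Δσ_z ⇒ z = qB/Δσ_z − B = 77.8×3.2/8.56 − 3.2 = 25.88 m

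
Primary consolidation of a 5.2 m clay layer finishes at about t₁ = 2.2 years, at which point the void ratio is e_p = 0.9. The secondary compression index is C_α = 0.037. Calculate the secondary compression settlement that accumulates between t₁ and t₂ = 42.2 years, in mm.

S_s ≈ 130 mm

Secondary compression: S_s = C_α·H/(1+e_p)·log₁₀(t₂/t₁)
S_s = 0.037×5.2/(1+0.9)×log₁₀(42.2/2.2)
    = 0.1013 × 1.283 = 0.1299 m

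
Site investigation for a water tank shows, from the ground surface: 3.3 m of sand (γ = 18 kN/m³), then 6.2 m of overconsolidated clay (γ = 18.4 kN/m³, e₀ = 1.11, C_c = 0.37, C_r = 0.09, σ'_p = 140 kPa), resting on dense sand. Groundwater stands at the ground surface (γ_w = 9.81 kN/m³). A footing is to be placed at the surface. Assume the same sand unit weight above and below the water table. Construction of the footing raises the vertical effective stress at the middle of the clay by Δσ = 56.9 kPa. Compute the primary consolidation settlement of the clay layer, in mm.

Mid-depth of clay below the ground surface: z = 3.3 + 6.2/2 = 6.4 m.
Total vertical stress at mid-clay: σ_v = 18×3.3 + 18.4×3.1 = 116.44 kPa.
Pore pressure: u = 9.81×(6.4 − 0) = 62.784 kPa.
Initial effective stress: σ'_0 = σ_v − u = 116.44 − 62.784 = 53.656 kPa.
Final effective stress: σ'_f = 53.656 + 56.9 = 110.56 kPa.
σ'_f = 110.56 ≤ σ'_p = 140 kPa, so the clay remains overconsolidated and only the recompression index applies:
S_c = C_r·H/(1+e₀)·log₁₀(σ'_f/σ'_0) = 0.09×6.2/2.11×log₁₀(110.56/53.656)
    = 0.26446 × 0.31398 = 0.08303 m

S_c ≈ 83 mm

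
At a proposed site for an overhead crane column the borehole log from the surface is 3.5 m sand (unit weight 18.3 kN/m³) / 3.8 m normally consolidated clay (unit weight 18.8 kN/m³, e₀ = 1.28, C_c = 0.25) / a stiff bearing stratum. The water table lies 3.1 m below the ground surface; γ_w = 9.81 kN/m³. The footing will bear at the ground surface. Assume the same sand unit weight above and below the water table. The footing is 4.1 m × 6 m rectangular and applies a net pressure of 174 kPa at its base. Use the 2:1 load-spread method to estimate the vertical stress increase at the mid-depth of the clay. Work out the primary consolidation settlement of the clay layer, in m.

S_c ≈ 0.0748 m

Mid-depth of clay below the ground surface: z = 3.5 + 3.8/2 = 5.4 m.
Total vertical stress at mid-clay: σ_v = 18.3×3.5 + 18.8×1.9 = 99.77 kPa.
Pore pressure: u = 9.81×(5.4 − 3.1) = 22.563 kPa.
Initial effective stress: σ'_0 = σ_v − u = 99.77 − 22.563 = 77.207 kPa.
Stress increase at mid-clay by the 2:1 spreading method:
Δσ = qBL/((B+z)(L+z)) = 174×4.1×6/((4.1+5.4)(6+5.4)) = 39.524 kPa
Final effective stress: σ'_f = σ'_0 + Δσ = 77.207 + 39.524 = 116.73 kPa.
Normally consolidated clay, so the full stress increment lies on the virgin compression line:
S_c = C_c·H/(1+e₀)·log₁₀(σ'_f/σ'_0) = 0.25×3.8/(1+1.28)×log₁₀(116.73/77.207)
    = 0.41667 × 0.17953 = 0.0748 m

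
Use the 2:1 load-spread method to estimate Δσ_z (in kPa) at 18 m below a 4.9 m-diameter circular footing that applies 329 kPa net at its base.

Δσ_z ≈ 15.1 kPa

By the 2:1 method the load spreads at 1 horizontal : 2 vertical, so at depth z the loaded area has grown by z in each plan dimension:
Δσ ≈ qD²/(D+z)² = 329×4.9²/(4.9+18)² = 15.063 kPa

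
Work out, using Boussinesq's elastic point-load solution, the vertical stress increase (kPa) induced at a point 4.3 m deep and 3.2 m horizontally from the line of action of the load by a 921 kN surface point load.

Boussinesq vertical stress below a point load on an elastic half-space:
Δσ_z = 3P/(2πz²) · [1 + (r/z)²]^(−5/2)
r/z = 3.2/4.3 = 0.74419; [1+(r/z)²]^(−5/2) = 0.33228.
Δσ_z = 3×921/(2π×4.3²) × 0.33228 = 23.783 × 0.33228 = 7.903 kPa

Δσ_z ≈ 7.9 kPa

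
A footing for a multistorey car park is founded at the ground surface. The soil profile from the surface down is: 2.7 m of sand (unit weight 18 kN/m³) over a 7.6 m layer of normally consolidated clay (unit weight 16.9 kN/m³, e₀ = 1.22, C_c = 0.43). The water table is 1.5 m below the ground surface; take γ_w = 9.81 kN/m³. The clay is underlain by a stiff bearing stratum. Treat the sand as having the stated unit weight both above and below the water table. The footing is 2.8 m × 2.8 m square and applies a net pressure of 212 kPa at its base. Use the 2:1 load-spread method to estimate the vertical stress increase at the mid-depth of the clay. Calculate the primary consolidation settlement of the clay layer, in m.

S_c ≈ 0.168 m

Mid-depth of clay below the ground surface: z = 2.7 + 7.6/2 = 6.5 m.
Total vertical stress at mid-clay: σ_v = 18×2.7 + 16.9×3.8 = 112.82 kPa.
Pore pressure: u = 9.81×(6.5 − 1.5) = 49.05 kPa.
Initial effective stress: σ'_0 = σ_v − u = 112.82 − 49.05 = 63.77 kPa.
Stress increase at mid-clay by the 2:1 spreading method:
Δσ = qBL/((B+z)(L+z)) = 212×2.8×2.8/((2.8+6.5)(2.8+6.5)) = 19.217 kPa
Final effective stress: σ'_f = σ'_0 + Δσ = 63.77 + 19.217 = 82.987 kPa.
Normally consolidated clay, so the full stress increment lies on the virgin compression line:
S_c = C_c·H/(1+e₀)·log₁₀(σ'_f/σ'_0) = 0.43×7.6/(1+1.22)×log₁₀(82.987/63.77)
    = 1.4721 × 0.11439 = 0.1684 m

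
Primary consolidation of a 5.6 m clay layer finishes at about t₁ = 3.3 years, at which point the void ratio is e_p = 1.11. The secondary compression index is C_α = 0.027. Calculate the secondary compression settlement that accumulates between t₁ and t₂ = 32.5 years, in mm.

S_s ≈ 71.2 mm

Secondary compression: S_s = C_α·H/(1+e_p)·log₁₀(t₂/t₁)
S_s = 0.027×5.6/(1+1.11)×log₁₀(32.5/3.3)
    = 0.07166 × 0.9934 = 0.07118 m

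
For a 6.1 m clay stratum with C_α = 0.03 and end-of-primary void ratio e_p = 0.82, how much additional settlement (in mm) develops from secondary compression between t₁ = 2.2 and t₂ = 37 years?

S_s ≈ 123 mm

Secondary compression: S_s = C_α·H/(1+e_p)·log₁₀(t₂/t₁)
S_s = 0.03×6.1/(1+0.82)×log₁₀(37/2.2)
    = 0.1005 × 1.226 = 0.1233 m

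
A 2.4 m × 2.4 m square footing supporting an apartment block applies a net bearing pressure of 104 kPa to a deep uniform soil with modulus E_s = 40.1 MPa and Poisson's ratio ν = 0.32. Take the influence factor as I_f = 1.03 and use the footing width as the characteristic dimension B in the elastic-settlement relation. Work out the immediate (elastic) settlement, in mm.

Immediate (elastic) settlement: S_e = q·B·(1−ν²)/E_s · I_f.
E_s = 40.1 MPa = 40100 kPa.
S_e = 104 × 2.4 × (1 − 0.32²) / 40100 × 1.03
    = 104 × 2.4 × 0.8976 / 40100 × 1.03
    = 0.005755 m = 5.755 mm

S_e ≈ 5.75 mm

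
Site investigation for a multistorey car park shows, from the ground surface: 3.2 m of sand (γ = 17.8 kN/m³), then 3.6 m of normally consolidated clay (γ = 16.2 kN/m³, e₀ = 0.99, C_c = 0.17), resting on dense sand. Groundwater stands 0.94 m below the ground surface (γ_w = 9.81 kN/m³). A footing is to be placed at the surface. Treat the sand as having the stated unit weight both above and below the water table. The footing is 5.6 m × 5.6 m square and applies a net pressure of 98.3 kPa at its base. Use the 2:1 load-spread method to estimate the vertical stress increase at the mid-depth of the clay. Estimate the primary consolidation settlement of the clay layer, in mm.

S_c ≈ 62.2 mm

Mid-depth of clay below the ground surface: z = 3.2 + 3.6/2 = 5 m.
Total vertical stress at mid-clay: σ_v = 17.8×3.2 + 16.2×1.8 = 86.12 kPa.
Pore pressure: u = 9.81×(5 − 0.94) = 39.829 kPa.
Initial effective stress: σ'_0 = σ_v − u = 86.12 − 39.829 = 46.291 kPa.
Stress increase at mid-clay by the 2:1 spreading method:
Δσ = qBL/((B+z)(L+z)) = 98.3×5.6×5.6/((5.6+5)(5.6+5)) = 27.436 kPa
Final effective stress: σ'_f = σ'_0 + Δσ = 46.291 + 27.436 = 73.727 kPa.
Normally consolidated clay, so the full stress increment lies on the virgin compression line:
S_c = C_c·H/(1+e₀)·log₁₀(σ'_f/σ'_0) = 0.17×3.6/(1+0.99)×log₁₀(73.727/46.291)
    = 0.30754 × 0.20213 = 0.06216 m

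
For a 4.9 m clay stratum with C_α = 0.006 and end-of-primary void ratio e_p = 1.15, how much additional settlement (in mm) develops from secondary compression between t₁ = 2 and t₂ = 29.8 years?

S_s ≈ 16 mm

Secondary compression: S_s = C_α·H/(1+e_p)·log₁₀(t₂/t₁)
S_s = 0.006×4.9/(1+1.15)×log₁₀(29.8/2)
    = 0.01367 × 1.173 = 0.01604 m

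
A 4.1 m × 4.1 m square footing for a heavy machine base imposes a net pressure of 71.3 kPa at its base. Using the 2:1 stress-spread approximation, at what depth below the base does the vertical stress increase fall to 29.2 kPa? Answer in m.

z ≈ 2.31 m

2:1 spreading — at depth z the loaded area has grown by z in each plan dimension:
qB²/(B+z)² = Δσ_z ⇒ z = B(√(q/Δσ_z) − 1) = 4.1×(√(71.3/29.2) − 1) = 2.307 m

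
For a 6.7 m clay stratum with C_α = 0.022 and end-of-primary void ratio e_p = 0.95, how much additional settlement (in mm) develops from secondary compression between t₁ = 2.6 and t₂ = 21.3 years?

Secondary compression: S_s = C_α·H/(1+e_p)·log₁₀(t₂/t₁)
S_s = 0.022×6.7/(1+0.95)×log₁₀(21.3/2.6)
    = 0.07559 × 0.9134 = 0.06904 m

S_s ≈ 69 mm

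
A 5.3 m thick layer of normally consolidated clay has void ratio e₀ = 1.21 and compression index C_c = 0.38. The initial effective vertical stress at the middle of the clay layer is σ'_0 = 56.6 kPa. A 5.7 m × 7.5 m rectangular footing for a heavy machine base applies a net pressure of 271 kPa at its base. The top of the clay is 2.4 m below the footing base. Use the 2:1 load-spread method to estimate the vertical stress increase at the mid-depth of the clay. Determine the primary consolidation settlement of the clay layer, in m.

Mid-depth of clay below the footing base: z = 2.4 + 5.3/2 = 5.05 m.
Stress increase at mid-clay by the 2:1 spreading method:
Δσ = qBL/((B+z)(L+z)) = 271×5.7×7.5/((5.7+5.05)(7.5+5.05)) = 85.872 kPa
Final effective stress: σ'_f = σ'_0 + Δσ = 56.6 + 85.872 = 142.47 kPa.
Normally consolidated clay, so the full stress increment lies on the virgin compression line:
S_c = C_c·H/(1+e₀)·log₁₀(σ'_f/σ'_0) = 0.38×5.3/(1+1.21)×log₁₀(142.47/56.6)
    = 0.91131 × 0.40091 = 0.3654 m

S_c ≈ 0.365 m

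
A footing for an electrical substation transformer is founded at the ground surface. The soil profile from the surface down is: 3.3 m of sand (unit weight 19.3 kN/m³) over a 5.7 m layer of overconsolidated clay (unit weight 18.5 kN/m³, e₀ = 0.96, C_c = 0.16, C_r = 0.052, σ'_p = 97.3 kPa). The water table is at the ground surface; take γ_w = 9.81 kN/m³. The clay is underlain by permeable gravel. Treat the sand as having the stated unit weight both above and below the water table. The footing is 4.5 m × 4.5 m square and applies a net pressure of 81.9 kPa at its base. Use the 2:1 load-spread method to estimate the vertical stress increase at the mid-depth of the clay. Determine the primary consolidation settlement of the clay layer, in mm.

Mid-depth of clay below the ground surface: z = 3.3 + 5.7/2 = 6.15 m.
Total vertical stress at mid-clay: σ_v = 19.3×3.3 + 18.5×2.85 = 116.41 kPa.
Pore pressure: u = 9.81×(6.15 − 0) = 60.332 kPa.
Initial effective stress: σ'_0 = σ_v − u = 116.41 − 60.332 = 56.078 kPa.
Stress increase at mid-clay by the 2:1 spreading method:
Δσ = qBL/((B+z)(L+z)) = 81.9×4.5×4.5/((4.5+6.15)(4.5+6.15)) = 14.622 kPa
Final effective stress: σ'_f = 56.078 + 14.622 = 70.7 kPa.
σ'_f = 70.7 ≤ σ'_p = 97.3 kPa, so the clay remains overconsolidated and only the recompression index applies:
S_c = C_r·H/(1+e₀)·log₁₀(σ'_f/σ'_0) = 0.052×5.7/1.96×log₁₀(70.7/56.078)
    = 0.15123 × 0.10063 = 0.01522 m

S_c ≈ 15.2 mm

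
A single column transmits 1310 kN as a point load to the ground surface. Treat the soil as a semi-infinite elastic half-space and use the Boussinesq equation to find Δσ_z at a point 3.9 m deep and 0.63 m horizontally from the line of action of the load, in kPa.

Δσ_z ≈ 38.6 kPa

Boussinesq vertical stress below a point load on an elastic half-space:
Δσ_z = 3P/(2πz²) · [1 + (r/z)²]^(−5/2)
r/z = 0.63/3.9 = 0.16154; [1+(r/z)²]^(−5/2) = 0.93763.
Δσ_z = 3×1310/(2π×3.9²) × 0.93763 = 41.123 × 0.93763 = 38.56 kPa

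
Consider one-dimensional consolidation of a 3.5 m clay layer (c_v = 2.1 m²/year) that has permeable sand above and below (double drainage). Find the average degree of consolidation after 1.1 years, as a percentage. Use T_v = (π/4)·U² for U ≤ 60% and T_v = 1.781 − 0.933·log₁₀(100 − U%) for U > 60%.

Drainage path length: H_d = H/2 = 1.75 m (double drainage).
T_v = c_v·t/H_d² = 2.1×1.1/1.75² = 0.75429.
T_v = 0.75429 corresponds to the U > 60% branch:
U = 1 − 10^((1.781 − T_v)/0.933)/100 = 0.874

U ≈ 87.4 %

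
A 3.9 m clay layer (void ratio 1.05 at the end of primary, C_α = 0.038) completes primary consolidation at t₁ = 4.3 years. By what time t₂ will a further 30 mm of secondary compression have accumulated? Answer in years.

t₂ ≈ 11.2 years

S_s = C_α·H/(1+e_p)·log₁₀(t₂/t₁) ⇒ log₁₀(t₂/t₁) = S_s·(1+e_p)/(C_α·H).
log₁₀(t₂/t₁) = 0.03 × (1+1.05) / (0.038×3.9) = 0.415
t₂ = t₁ × 10^0.415 = 4.3 × 2.6 = 11.18 years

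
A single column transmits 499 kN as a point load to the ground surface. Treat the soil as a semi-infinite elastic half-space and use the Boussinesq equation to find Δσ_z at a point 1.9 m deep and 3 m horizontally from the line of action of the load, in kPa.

Boussinesq vertical stress below a point load on an elastic half-space:
Δσ_z = 3P/(2πz²) · [1 + (r/z)²]^(−5/2)
r/z = 3/1.9 = 1.5789; [1+(r/z)²]^(−5/2) = 0.043851.
Δσ_z = 3×499/(2π×1.9²) × 0.043851 = 65.999 × 0.043851 = 2.894 kPa

Δσ_z ≈ 2.89 kPa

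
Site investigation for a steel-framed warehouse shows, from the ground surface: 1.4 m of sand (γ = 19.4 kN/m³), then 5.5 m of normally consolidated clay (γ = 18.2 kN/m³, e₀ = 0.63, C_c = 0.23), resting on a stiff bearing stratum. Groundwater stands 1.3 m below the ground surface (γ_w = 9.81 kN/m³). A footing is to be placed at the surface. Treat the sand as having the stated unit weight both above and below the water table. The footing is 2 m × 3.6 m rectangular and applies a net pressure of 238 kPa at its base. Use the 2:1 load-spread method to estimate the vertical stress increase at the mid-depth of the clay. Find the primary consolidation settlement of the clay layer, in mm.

S_c ≈ 185 mm

Mid-depth of clay below the ground surface: z = 1.4 + 5.5/2 = 4.15 m.
Total vertical stress at mid-clay: σ_v = 19.4×1.4 + 18.2×2.75 = 77.21 kPa.
Pore pressure: u = 9.81×(4.15 − 1.3) = 27.959 kPa.
Initial effective stress: σ'_0 = σ_v − u = 77.21 − 27.959 = 49.251 kPa.
Stress increase at mid-clay by the 2:1 spreading method:
Δσ = qBL/((B+z)(L+z)) = 238×2×3.6/((2+4.15)(3.6+4.15)) = 35.953 kPa
Final effective stress: σ'_f = σ'_0 + Δσ = 49.251 + 35.953 = 85.204 kPa.
Normally consolidated clay, so the full stress increment lies on the virgin compression line:
S_c = C_c·H/(1+e₀)·log₁₀(σ'_f/σ'_0) = 0.23×5.5/(1+0.63)×log₁₀(85.204/49.251)
    = 0.77607 × 0.23804 = 0.1847 m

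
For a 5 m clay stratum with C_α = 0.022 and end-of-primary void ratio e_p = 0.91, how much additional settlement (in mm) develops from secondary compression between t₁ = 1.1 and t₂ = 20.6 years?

S_s ≈ 73.3 mm

Secondary compression: S_s = C_α·H/(1+e_p)·log₁₀(t₂/t₁)
S_s = 0.022×5/(1+0.91)×log₁₀(20.6/1.1)
    = 0.05759 × 1.272 = 0.07328 m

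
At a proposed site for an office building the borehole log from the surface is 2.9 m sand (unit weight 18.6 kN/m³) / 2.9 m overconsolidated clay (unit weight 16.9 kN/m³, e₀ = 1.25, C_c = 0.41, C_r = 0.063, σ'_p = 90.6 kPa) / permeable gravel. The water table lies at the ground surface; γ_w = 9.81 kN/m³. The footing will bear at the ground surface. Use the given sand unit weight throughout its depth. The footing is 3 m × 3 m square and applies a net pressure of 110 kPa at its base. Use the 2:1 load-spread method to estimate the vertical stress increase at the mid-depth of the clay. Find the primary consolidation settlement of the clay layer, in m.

S_c ≈ 0.0146 m

Mid-depth of clay below the ground surface: z = 2.9 + 2.9/2 = 4.35 m.
Total vertical stress at mid-clay: σ_v = 18.6×2.9 + 16.9×1.45 = 78.445 kPa.
Pore pressure: u = 9.81×(4.35 − 0) = 42.673 kPa.
Initial effective stress: σ'_0 = σ_v − u = 78.445 − 42.673 = 35.772 kPa.
Stress increase at mid-clay by the 2:1 spreading method:
Δσ = qBL/((B+z)(L+z)) = 110×3×3/((3+4.35)(3+4.35)) = 18.326 kPa
Final effective stress: σ'_f = 35.772 + 18.326 = 54.098 kPa.
σ'_f = 54.098 ≤ σ'_p = 90.6 kPa, so the clay remains overconsolidated and only the recompression index applies:
S_c = C_r·H/(1+e₀)·log₁₀(σ'_f/σ'_0) = 0.063×2.9/2.25×log₁₀(54.098/35.772)
    = 0.081201 × 0.17964 = 0.01459 m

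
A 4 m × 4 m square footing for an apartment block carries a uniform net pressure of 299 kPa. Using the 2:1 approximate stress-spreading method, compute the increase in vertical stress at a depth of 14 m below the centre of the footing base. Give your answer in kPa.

Δσ_z ≈ 14.8 kPa

By the 2:1 method the load spreads at 1 horizontal : 2 vertical, so at depth z the loaded area has grown by z in each plan dimension:
Δσ = qBL/((B+z)(L+z)) = 299×4×4/((4+14)(4+14)) = 14.765 kPa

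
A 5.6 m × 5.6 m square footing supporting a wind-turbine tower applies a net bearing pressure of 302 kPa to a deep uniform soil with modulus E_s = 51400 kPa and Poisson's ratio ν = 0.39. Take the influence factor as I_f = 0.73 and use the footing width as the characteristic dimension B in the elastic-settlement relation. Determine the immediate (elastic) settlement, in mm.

S_e ≈ 20.4 mm

Immediate (elastic) settlement: S_e = q·B·(1−ν²)/E_s · I_f.
S_e = 302 × 5.6 × (1 − 0.39²) / 51400 × 0.73
    = 302 × 5.6 × 0.8479 / 51400 × 0.73
    = 0.02037 m = 20.37 mm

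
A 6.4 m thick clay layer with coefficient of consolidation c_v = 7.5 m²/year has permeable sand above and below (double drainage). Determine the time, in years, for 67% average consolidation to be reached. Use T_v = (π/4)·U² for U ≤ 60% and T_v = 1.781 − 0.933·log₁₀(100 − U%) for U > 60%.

t ≈ 0.497 years

Drainage path length: H_d = H/2 = 3.2 m (double drainage).
U > 60%: T_v = 1.781 − 0.933·log₁₀(100 − 67) = 0.36423.
t = T_v·H_d²/c_v = 0.36423×3.2²/7.5 = 0.4973 years.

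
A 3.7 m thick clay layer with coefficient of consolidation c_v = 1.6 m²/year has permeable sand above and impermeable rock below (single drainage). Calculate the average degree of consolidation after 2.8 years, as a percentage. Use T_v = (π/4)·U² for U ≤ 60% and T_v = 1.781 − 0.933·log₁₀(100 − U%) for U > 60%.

U ≈ 63.8 %

Drainage path length: H_d = H = 3.7 m (single drainage).
T_v = c_v·t/H_d² = 1.6×2.8/3.7² = 0.32725.
T_v = 0.32725 corresponds to the U > 60% branch:
U = 1 − 10^((1.781 − T_v)/0.933)/100 = 0.6385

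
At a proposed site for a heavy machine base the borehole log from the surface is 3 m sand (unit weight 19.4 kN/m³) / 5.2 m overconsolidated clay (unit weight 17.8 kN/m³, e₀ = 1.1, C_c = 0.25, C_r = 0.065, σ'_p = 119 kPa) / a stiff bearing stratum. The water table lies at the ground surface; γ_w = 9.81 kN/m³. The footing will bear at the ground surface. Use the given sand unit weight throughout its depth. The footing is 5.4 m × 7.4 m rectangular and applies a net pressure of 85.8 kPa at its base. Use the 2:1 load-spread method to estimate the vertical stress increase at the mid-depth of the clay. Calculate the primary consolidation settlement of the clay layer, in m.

Mid-depth of clay below the ground surface: z = 3 + 5.2/2 = 5.6 m.
Total vertical stress at mid-clay: σ_v = 19.4×3 + 17.8×2.6 = 104.48 kPa.
Pore pressure: u = 9.81×(5.6 − 0) = 54.936 kPa.
Initial effective stress: σ'_0 = σ_v − u = 104.48 − 54.936 = 49.544 kPa.
Stress increase at mid-clay by the 2:1 spreading method:
Δσ = qBL/((B+z)(L+z)) = 85.8×5.4×7.4/((5.4+5.6)(7.4+5.6)) = 23.976 kPa
Final effective stress: σ'_f = 49.544 + 23.976 = 73.52 kPa.
σ'_f = 73.52 ≤ σ'_p = 119 kPa, so the clay remains overconsolidated and only the recompression index applies:
S_c = C_r·H/(1+e₀)·log₁₀(σ'_f/σ'_0) = 0.065×5.2/2.1×log₁₀(73.52/49.544)
    = 0.16095 × 0.17141 = 0.02759 m

S_c ≈ 0.0276 m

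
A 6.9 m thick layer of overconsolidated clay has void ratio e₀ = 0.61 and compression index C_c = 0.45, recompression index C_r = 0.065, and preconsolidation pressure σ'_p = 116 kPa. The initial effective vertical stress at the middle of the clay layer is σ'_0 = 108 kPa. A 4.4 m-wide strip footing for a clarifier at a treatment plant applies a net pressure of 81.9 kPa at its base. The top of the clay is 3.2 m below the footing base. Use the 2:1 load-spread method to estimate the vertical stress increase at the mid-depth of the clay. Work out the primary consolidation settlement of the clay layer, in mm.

S_c ≈ 170 mm

Mid-depth of clay below the footing base: z = 3.2 + 6.9/2 = 6.65 m.
Stress increase at mid-clay by the 2:1 spreading method:
Δσ = qB/(B+z) = 81.9×4.4/(4.4+6.65) = 32.612 kPa
Final effective stress: σ'_f = 108 + 32.612 = 140.61 kPa.
σ'_f = 140.61 > σ'_p = 116 kPa, so the stress path crosses the preconsolidation pressure — recompression up to σ'_p, then virgin compression beyond:
S_c = H/(1+e₀)·[C_r·log₁₀(σ'_p/σ'_0) + C_c·log₁₀(σ'_f/σ'_p)]
    = 6.9/1.61 × [0.065×log₁₀(116/108) + 0.45×log₁₀(140.61/116)]
    = 4.2857 × [0.0020172 + 0.037601] = 0.1698 m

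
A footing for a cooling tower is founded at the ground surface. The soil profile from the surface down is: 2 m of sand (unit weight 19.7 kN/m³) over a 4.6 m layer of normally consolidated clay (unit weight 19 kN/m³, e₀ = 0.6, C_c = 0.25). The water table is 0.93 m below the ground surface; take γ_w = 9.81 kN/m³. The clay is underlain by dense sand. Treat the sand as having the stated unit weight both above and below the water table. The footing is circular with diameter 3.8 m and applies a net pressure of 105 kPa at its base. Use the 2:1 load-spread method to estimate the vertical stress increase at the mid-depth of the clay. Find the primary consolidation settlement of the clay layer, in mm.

Mid-depth of clay below the ground surface: z = 2 + 4.6/2 = 4.3 m.
Total vertical stress at mid-clay: σ_v = 19.7×2 + 19×2.3 = 83.1 kPa.
Pore pressure: u = 9.81×(4.3 − 0.93) = 33.06 kPa.
Initial effective stress: σ'_0 = σ_v − u = 83.1 − 33.06 = 50.04 kPa.
Stress increase at mid-clay by the 2:1 spreading method:
Δσ ≈ qD²/(D+z)² = 105×3.8²/(3.8+4.3)² = 23.109 kPa
Final effective stress: σ'_f = σ'_0 + Δσ = 50.04 + 23.109 = 73.149 kPa.
Normally consolidated clay, so the full stress increment lies on the virgin compression line:
S_c = C_c·H/(1+e₀)·log₁₀(σ'_f/σ'_0) = 0.25×4.6/(1+0.6)×log₁₀(73.149/50.04)
    = 0.71875 × 0.16489 = 0.1185 m

S_c ≈ 119 mm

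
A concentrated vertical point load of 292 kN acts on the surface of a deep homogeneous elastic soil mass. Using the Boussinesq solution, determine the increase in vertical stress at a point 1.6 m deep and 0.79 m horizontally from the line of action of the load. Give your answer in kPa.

Δσ_z ≈ 31.6 kPa

Boussinesq vertical stress below a point load on an elastic half-space:
Δσ_z = 3P/(2πz²) · [1 + (r/z)²]^(−5/2)
r/z = 0.79/1.6 = 0.49375; [1+(r/z)²]^(−5/2) = 0.57961.
Δσ_z = 3×292/(2π×1.6²) × 0.57961 = 54.461 × 0.57961 = 31.57 kPa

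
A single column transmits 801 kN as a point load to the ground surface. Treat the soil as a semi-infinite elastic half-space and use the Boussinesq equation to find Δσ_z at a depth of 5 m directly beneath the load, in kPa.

Boussinesq vertical stress below a point load on an elastic half-space:
Δσ_z = 3P/(2πz²) · [1 + (r/z)²]^(−5/2)
r/z = 0/5 = 0; [1+(r/z)²]^(−5/2) = 1.
Δσ_z = 3×801/(2π×5²) × 1 = 15.298 × 1 = 15.3 kPa

Δσ_z ≈ 15.3 kPa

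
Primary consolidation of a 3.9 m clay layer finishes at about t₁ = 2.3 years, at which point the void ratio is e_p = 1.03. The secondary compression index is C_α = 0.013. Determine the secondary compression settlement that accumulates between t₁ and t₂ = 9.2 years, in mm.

S_s ≈ 15 mm

Secondary compression: S_s = C_α·H/(1+e_p)·log₁₀(t₂/t₁)
S_s = 0.013×3.9/(1+1.03)×log₁₀(9.2/2.3)
    = 0.02498 × 0.6021 = 0.01504 m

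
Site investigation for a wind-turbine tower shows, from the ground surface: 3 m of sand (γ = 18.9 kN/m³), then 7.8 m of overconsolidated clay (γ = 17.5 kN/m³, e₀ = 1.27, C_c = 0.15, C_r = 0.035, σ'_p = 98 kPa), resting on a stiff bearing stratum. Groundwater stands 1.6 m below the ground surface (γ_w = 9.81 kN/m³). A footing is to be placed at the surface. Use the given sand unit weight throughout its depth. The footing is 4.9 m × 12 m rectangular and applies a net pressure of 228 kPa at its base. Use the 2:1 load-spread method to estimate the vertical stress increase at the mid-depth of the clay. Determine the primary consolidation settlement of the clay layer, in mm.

S_c ≈ 83.9 mm

Mid-depth of clay below the ground surface: z = 3 + 7.8/2 = 6.9 m.
Total vertical stress at mid-clay: σ_v = 18.9×3 + 17.5×3.9 = 124.95 kPa.
Pore pressure: u = 9.81×(6.9 − 1.6) = 51.993 kPa.
Initial effective stress: σ'_0 = σ_v − u = 124.95 − 51.993 = 72.957 kPa.
Stress increase at mid-clay by the 2:1 spreading method:
Δσ = qBL/((B+z)(L+z)) = 228×4.9×12/((4.9+6.9)(12+6.9)) = 60.113 kPa
Final effective stress: σ'_f = 72.957 + 60.113 = 133.07 kPa.
σ'_f = 133.07 > σ'_p = 98 kPa, so the stress path crosses the preconsolidation pressure — recompression up to σ'_p, then virgin compression beyond:
S_c = H/(1+e₀)·[C_r·log₁₀(σ'_p/σ'_0) + C_c·log₁₀(σ'_f/σ'_p)]
    = 7.8/2.27 × [0.035×log₁₀(98/72.957) + 0.15×log₁₀(133.07/98)]
    = 3.4361 × [0.0044856 + 0.019928] = 0.08389 m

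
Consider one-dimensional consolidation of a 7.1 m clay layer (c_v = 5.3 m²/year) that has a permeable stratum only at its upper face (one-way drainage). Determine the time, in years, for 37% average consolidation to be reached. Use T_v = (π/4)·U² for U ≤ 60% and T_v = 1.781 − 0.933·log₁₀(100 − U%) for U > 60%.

Drainage path length: H_d = H = 7.1 m (single drainage).
U ≤ 60%: T_v = (π/4)·U² = (π/4)×0.37² = 0.10752.
t = T_v·H_d²/c_v = 0.10752×7.1²/5.3 = 1.023 years.

t ≈ 1.02 years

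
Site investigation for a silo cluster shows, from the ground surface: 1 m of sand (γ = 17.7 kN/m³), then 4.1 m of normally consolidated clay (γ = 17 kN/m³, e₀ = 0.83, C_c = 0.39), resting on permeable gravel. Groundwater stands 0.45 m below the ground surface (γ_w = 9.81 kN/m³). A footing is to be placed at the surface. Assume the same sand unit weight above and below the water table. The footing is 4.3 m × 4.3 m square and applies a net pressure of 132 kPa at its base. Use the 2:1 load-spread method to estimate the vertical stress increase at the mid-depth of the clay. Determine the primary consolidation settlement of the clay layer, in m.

Mid-depth of clay below the ground surface: z = 1 + 4.1/2 = 3.05 m.
Total vertical stress at mid-clay: σ_v = 17.7×1 + 17×2.05 = 52.55 kPa.
Pore pressure: u = 9.81×(3.05 − 0.45) = 25.506 kPa.
Initial effective stress: σ'_0 = σ_v − u = 52.55 − 25.506 = 27.044 kPa.
Stress increase at mid-clay by the 2:1 spreading method:
Δσ = qBL/((B+z)(L+z)) = 132×4.3×4.3/((4.3+3.05)(4.3+3.05)) = 45.179 kPa
Final effective stress: σ'_f = σ'_0 + Δσ = 27.044 + 45.179 = 72.223 kPa.
Normally consolidated clay, so the full stress increment lies on the virgin compression line:
S_c = C_c·H/(1+e₀)·log₁₀(σ'_f/σ'_0) = 0.39×4.1/(1+0.83)×log₁₀(72.223/27.044)
    = 0.87377 × 0.4266 = 0.3728 m

S_c ≈ 0.373 m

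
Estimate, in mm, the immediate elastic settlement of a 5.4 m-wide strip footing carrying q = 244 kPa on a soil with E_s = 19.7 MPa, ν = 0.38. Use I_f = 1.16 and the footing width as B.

S_e ≈ 66.4 mm

Immediate (elastic) settlement: S_e = q·B·(1−ν²)/E_s · I_f.
E_s = 19.7 MPa = 19700 kPa.
S_e = 244 × 5.4 × (1 − 0.38²) / 19700 × 1.16
    = 244 × 5.4 × 0.8556 / 19700 × 1.16
    = 0.06638 m = 66.38 mm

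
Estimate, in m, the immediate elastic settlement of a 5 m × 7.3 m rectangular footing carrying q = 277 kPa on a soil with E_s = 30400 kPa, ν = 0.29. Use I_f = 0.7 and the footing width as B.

Immediate (elastic) settlement: S_e = q·B·(1−ν²)/E_s · I_f.
S_e = 277 × 5 × (1 − 0.29²) / 30400 × 0.7
    = 277 × 5 × 0.9159 / 30400 × 0.7
    = 0.02921 m

S_e ≈ 0.0292 m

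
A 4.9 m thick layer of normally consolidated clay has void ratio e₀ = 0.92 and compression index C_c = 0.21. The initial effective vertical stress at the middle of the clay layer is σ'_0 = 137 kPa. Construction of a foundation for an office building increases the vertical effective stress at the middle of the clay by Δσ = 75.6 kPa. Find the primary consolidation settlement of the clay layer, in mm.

S_c ≈ 102 mm

Final effective stress: σ'_f = σ'_0 + Δσ = 137 + 75.6 = 212.6 kPa.
Normally consolidated clay, so the full stress increment lies on the virgin compression line:
S_c = C_c·H/(1+e₀)·log₁₀(σ'_f/σ'_0) = 0.21×4.9/(1+0.92)×log₁₀(212.6/137)
    = 0.53594 × 0.19084 = 0.1023 m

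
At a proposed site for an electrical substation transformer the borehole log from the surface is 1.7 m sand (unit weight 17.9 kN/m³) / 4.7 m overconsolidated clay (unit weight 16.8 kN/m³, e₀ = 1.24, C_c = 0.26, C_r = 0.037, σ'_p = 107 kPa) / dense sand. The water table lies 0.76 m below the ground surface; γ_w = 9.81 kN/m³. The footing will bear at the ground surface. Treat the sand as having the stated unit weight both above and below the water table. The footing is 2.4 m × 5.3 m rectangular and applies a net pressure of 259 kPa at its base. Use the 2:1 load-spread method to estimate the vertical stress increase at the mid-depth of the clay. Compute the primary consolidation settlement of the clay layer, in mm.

Mid-depth of clay below the ground surface: z = 1.7 + 4.7/2 = 4.05 m.
Total vertical stress at mid-clay: σ_v = 17.9×1.7 + 16.8×2.35 = 69.91 kPa.
Pore pressure: u = 9.81×(4.05 − 0.76) = 32.275 kPa.
Initial effective stress: σ'_0 = σ_v − u = 69.91 − 32.275 = 37.635 kPa.
Stress increase at mid-clay by the 2:1 spreading method:
Δσ = qBL/((B+z)(L+z)) = 259×2.4×5.3/((2.4+4.05)(5.3+4.05)) = 54.628 kPa
Final effective stress: σ'_f = 37.635 + 54.628 = 92.263 kPa.
σ'_f = 92.263 ≤ σ'_p = 107 kPa, so the clay remains overconsolidated and only the recompression index applies:
S_c = C_r·H/(1+e₀)·log₁₀(σ'_f/σ'_0) = 0.037×4.7/2.24×log₁₀(92.263/37.635)
    = 0.077633 × 0.38944 = 0.03023 m

S_c ≈ 30.2 mm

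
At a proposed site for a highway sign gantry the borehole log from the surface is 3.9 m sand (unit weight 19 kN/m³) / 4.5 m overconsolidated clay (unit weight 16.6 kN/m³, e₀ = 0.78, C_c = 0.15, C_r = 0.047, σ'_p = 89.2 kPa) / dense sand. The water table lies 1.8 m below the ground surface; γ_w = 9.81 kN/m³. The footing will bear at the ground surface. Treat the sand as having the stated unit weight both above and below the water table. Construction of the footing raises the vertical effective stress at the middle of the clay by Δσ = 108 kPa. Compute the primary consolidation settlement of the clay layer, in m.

S_c ≈ 0.126 m

Mid-depth of clay below the ground surface: z = 3.9 + 4.5/2 = 6.15 m.
Total vertical stress at mid-clay: σ_v = 19×3.9 + 16.6×2.25 = 111.45 kPa.
Pore pressure: u = 9.81×(6.15 − 1.8) = 42.673 kPa.
Initial effective stress: σ'_0 = σ_v − u = 111.45 − 42.673 = 68.777 kPa.
Final effective stress: σ'_f = 68.777 + 108 = 176.78 kPa.
σ'_f = 176.78 > σ'_p = 89.2 kPa, so the stress path crosses the preconsolidation pressure — recompression up to σ'_p, then virgin compression beyond:
S_c = H/(1+e₀)·[C_r·log₁₀(σ'_p/σ'_0) + C_c·log₁₀(σ'_f/σ'_p)]
    = 4.5/1.78 × [0.047×log₁₀(89.2/68.777) + 0.15×log₁₀(176.78/89.2)]
    = 2.5281 × [0.0053073 + 0.04456] = 0.1261 m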